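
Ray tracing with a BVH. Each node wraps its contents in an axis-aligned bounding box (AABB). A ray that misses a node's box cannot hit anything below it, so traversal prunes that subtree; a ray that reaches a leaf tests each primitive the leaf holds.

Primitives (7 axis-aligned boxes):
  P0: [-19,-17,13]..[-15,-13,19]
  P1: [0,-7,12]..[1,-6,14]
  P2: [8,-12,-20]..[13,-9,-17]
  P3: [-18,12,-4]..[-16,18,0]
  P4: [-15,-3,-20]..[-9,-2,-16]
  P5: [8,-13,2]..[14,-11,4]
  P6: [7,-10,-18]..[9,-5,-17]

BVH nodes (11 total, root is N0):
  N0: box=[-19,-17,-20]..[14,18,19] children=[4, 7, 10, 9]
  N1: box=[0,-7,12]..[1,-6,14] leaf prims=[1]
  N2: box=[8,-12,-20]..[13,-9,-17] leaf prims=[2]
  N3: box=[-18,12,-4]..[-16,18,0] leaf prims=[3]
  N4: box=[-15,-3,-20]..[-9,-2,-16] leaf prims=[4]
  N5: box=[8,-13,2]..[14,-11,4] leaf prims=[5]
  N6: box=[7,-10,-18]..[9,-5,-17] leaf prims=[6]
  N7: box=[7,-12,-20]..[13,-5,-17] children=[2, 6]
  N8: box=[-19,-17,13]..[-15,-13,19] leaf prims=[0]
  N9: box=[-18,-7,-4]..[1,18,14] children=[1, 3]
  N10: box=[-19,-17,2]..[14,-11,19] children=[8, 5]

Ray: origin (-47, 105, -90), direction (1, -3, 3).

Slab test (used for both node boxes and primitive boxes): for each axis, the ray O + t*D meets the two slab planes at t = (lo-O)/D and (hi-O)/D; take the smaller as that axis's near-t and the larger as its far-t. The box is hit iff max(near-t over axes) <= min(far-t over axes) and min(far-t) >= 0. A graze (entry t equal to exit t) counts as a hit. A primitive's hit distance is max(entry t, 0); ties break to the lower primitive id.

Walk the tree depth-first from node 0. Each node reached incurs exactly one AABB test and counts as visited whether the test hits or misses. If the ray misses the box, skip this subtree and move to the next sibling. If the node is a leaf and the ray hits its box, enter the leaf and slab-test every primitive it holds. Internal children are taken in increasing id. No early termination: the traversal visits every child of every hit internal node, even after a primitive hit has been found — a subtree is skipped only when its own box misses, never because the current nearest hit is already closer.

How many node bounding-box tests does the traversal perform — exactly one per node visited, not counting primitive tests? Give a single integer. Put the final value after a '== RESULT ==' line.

Traverse from the root:
N0 x:[28,61] y:[29,122/3] z:[70/3,109/3] -> hit [29,109/3], descend [4, 7, 9, 10]
  N4 x:[32,38] y:[107/3,36] z:[70/3,74/3] -> miss, prune
  N7 x:[54,60] y:[110/3,39] z:[70/3,73/3] -> miss, prune
  N9 x:[29,48] y:[29,112/3] z:[86/3,104/3] -> hit [29,104/3], descend [1, 3]
    N1 x:[47,48] y:[37,112/3] z:[34,104/3] -> miss, prune
    N3 x:[29,31] y:[29,31] z:[86/3,30] -> hit [29,30] leaf, test {P3@t=29}
  N10 x:[28,61] y:[116/3,122/3] z:[92/3,109/3] -> miss, prune

7 AABB tests over nodes [0, 4, 7, 9, 1, 3, 10]; 1 leaf entered; closest P3.

== RESULT ==
7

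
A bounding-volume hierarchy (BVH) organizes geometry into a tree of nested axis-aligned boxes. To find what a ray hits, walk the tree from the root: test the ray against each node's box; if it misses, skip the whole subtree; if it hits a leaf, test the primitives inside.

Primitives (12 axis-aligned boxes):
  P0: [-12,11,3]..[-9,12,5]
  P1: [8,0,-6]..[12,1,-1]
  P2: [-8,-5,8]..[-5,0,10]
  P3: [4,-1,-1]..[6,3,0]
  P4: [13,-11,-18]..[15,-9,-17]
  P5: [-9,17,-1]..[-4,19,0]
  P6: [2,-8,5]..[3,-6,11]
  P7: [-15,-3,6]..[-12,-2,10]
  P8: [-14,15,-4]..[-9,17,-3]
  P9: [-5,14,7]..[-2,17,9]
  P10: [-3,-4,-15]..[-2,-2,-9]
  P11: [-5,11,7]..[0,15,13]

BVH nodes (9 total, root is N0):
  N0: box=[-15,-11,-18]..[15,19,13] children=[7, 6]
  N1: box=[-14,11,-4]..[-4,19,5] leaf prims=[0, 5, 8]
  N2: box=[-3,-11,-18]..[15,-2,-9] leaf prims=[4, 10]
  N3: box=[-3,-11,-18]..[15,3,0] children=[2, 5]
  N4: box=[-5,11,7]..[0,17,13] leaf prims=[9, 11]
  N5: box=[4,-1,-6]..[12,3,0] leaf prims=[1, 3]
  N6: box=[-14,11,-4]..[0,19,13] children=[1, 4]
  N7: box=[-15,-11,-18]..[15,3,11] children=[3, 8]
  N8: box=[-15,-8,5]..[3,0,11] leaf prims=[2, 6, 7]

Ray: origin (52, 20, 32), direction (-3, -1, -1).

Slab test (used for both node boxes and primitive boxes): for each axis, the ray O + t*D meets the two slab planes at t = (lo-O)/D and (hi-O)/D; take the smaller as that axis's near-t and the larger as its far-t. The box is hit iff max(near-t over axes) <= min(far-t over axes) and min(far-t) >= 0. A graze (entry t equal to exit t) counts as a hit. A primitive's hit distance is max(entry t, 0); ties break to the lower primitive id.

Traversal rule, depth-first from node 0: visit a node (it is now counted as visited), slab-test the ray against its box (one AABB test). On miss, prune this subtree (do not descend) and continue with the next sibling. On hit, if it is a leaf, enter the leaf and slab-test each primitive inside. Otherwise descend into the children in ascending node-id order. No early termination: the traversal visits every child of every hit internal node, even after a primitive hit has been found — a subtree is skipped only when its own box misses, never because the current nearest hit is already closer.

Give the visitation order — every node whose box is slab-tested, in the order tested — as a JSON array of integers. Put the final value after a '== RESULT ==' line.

Traverse from the root:
N0 x:[37/3,67/3] y:[1,31] z:[19,50] -> hit [19,67/3], descend [6, 7]
  N6 x:[52/3,22] y:[1,9] z:[19,36] -> miss, prune
  N7 x:[37/3,67/3] y:[17,31] z:[21,50] -> hit [21,67/3], descend [3, 8]
    N3 x:[37/3,55/3] y:[17,31] z:[32,50] -> miss, prune
    N8 x:[49/3,67/3] y:[20,28] z:[21,27] -> hit [21,67/3] leaf, test {P2(miss), P6(miss), P7@t=22}

Summary -> nodes [0, 6, 7, 3, 8]; box-tests=5; leaf-entries=1; first=P7

== RESULT ==
[0, 6, 7, 3, 8]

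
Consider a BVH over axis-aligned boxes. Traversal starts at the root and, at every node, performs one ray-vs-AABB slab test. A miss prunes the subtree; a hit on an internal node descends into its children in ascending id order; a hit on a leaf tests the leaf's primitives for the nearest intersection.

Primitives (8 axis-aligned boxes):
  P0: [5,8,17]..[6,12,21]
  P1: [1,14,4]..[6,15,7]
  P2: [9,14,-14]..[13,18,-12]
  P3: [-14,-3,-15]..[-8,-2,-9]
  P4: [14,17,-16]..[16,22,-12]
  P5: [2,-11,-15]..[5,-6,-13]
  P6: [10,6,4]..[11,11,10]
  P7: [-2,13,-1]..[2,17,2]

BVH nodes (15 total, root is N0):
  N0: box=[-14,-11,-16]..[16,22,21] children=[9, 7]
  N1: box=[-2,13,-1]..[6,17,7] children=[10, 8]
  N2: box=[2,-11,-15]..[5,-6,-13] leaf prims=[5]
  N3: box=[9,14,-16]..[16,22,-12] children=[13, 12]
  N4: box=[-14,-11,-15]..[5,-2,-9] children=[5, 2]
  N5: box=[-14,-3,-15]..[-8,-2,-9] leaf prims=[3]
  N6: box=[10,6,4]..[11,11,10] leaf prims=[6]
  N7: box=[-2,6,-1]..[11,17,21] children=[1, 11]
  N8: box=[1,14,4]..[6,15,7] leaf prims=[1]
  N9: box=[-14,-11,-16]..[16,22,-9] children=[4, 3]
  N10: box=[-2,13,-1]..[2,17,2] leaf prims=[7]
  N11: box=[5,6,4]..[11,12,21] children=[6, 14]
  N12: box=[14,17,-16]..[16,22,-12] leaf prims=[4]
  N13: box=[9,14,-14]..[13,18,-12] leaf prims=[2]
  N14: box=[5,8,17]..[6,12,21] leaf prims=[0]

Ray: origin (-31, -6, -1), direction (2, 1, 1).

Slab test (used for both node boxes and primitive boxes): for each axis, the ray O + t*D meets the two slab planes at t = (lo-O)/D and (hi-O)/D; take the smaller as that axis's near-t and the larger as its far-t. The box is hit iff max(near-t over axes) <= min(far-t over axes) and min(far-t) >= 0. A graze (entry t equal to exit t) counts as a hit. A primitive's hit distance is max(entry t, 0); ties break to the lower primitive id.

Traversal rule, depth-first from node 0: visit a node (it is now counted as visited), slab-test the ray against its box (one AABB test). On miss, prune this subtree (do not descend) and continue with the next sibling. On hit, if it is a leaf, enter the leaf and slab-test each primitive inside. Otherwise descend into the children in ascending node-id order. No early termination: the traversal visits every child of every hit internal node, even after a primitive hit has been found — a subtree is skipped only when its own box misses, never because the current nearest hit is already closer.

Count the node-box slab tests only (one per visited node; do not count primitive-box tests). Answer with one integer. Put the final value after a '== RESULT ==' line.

Walk:
N0 x:[17/2,47/2] y:[-5,28] z:[-15,22] -> hit [17/2,22], descend [7, 9]
  N7 x:[29/2,21] y:[12,23] z:[0,22] -> hit [29/2,21], descend [1, 11]
    N1 x:[29/2,37/2] y:[19,23] z:[0,8] -> miss, prune
    N11 x:[18,21] y:[12,18] z:[5,22] -> hit [18,18], descend [6, 14]
      N6 x:[41/2,21] y:[12,17] z:[5,11] -> miss, prune
      N14 x:[18,37/2] y:[14,18] z:[18,22] -> hit [18,18] leaf, test {P0@t=18}
  N9 x:[17/2,47/2] y:[-5,28] z:[-15,-8] -> miss, prune

Visited [0, 7, 1, 11, 6, 14, 9]. Tests: 7 box, 1 leaf. Nearest: P0.

== RESULT ==
7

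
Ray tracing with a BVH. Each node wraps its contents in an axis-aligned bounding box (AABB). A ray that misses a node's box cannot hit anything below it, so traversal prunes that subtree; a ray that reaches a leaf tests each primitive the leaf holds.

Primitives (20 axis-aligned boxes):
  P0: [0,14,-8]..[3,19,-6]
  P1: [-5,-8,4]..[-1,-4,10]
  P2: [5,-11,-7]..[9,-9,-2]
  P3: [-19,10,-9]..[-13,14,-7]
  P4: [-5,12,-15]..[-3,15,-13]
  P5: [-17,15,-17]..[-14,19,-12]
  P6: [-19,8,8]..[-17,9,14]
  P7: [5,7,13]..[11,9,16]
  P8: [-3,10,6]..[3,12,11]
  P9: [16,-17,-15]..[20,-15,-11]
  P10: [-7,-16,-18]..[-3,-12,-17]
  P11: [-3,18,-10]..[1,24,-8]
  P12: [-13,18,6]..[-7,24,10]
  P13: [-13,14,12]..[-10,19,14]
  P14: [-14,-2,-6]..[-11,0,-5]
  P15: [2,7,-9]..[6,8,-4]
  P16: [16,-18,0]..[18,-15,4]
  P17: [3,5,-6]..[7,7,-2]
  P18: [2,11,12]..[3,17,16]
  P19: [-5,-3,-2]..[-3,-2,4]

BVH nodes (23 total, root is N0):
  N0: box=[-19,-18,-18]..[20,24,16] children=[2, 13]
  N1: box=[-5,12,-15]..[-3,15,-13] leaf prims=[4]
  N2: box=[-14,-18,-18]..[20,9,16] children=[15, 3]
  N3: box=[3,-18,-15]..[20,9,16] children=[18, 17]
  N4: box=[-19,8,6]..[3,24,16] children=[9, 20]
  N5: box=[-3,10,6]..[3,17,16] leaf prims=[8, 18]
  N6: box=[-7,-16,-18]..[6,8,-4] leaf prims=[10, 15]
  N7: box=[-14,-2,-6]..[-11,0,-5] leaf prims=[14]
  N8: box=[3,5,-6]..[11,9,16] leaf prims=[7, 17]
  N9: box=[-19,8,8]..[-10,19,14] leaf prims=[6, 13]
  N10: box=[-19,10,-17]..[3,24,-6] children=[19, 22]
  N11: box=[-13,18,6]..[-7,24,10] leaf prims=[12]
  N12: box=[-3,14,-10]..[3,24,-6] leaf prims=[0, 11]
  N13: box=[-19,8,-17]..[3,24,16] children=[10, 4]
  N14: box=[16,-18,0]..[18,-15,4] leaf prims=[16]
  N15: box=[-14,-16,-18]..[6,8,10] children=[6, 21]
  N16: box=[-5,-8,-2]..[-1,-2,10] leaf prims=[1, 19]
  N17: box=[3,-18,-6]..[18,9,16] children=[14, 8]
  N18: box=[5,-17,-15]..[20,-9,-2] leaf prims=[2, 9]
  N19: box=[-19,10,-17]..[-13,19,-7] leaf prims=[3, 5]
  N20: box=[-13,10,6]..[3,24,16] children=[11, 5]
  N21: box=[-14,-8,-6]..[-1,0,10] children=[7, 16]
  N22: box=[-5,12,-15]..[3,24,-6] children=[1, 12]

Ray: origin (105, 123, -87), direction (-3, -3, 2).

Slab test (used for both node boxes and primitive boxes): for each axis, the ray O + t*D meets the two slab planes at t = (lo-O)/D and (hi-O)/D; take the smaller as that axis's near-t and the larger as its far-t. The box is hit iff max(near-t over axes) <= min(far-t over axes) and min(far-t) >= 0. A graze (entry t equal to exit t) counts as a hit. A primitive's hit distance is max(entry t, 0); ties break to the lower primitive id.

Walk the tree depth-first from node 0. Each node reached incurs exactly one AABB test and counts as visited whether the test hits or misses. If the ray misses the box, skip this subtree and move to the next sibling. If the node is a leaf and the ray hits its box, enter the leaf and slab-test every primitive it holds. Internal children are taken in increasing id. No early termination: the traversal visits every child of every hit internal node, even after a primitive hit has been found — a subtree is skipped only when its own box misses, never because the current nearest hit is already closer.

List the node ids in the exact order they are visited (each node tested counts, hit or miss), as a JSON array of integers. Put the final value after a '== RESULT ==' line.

Traverse from the root:
N0 x:[85/3,124/3] y:[33,47] z:[69/2,103/2] -> hit [69/2,124/3], descend [2, 13]
  N2 x:[85/3,119/3] y:[38,47] z:[69/2,103/2] -> hit [38,119/3], descend [3, 15]
    N3 x:[85/3,34] y:[38,47] z:[36,103/2] -> miss, prune
    N15 x:[33,119/3] y:[115/3,139/3] z:[69/2,97/2] -> hit [115/3,119/3], descend [6, 21]
      N6 x:[33,112/3] y:[115/3,139/3] z:[69/2,83/2] -> miss, prune
      N21 x:[106/3,119/3] y:[41,131/3] z:[81/2,97/2] -> miss, prune
  N13 x:[34,124/3] y:[33,115/3] z:[35,103/2] -> hit [35,115/3], descend [4, 10]
    N4 x:[34,124/3] y:[33,115/3] z:[93/2,103/2] -> miss, prune
    N10 x:[34,124/3] y:[33,113/3] z:[35,81/2] -> hit [35,113/3], descend [19, 22]
      N19 x:[118/3,124/3] y:[104/3,113/3] z:[35,40] -> miss, prune
      N22 x:[34,110/3] y:[33,37] z:[36,81/2] -> hit [36,110/3], descend [1, 12]
        N1 x:[36,110/3] y:[36,37] z:[36,37] -> hit [36,110/3] leaf, test {P4@t=36}
        N12 x:[34,36] y:[33,109/3] z:[77/2,81/2] -> miss, prune

order=[0, 2, 3, 15, 6, 21, 13, 4, 10, 19, 22, 1, 12]  |boxes|=13  |leaves|=1  hit=P4

== RESULT ==
[0, 2, 3, 15, 6, 21, 13, 4, 10, 19, 22, 1, 12]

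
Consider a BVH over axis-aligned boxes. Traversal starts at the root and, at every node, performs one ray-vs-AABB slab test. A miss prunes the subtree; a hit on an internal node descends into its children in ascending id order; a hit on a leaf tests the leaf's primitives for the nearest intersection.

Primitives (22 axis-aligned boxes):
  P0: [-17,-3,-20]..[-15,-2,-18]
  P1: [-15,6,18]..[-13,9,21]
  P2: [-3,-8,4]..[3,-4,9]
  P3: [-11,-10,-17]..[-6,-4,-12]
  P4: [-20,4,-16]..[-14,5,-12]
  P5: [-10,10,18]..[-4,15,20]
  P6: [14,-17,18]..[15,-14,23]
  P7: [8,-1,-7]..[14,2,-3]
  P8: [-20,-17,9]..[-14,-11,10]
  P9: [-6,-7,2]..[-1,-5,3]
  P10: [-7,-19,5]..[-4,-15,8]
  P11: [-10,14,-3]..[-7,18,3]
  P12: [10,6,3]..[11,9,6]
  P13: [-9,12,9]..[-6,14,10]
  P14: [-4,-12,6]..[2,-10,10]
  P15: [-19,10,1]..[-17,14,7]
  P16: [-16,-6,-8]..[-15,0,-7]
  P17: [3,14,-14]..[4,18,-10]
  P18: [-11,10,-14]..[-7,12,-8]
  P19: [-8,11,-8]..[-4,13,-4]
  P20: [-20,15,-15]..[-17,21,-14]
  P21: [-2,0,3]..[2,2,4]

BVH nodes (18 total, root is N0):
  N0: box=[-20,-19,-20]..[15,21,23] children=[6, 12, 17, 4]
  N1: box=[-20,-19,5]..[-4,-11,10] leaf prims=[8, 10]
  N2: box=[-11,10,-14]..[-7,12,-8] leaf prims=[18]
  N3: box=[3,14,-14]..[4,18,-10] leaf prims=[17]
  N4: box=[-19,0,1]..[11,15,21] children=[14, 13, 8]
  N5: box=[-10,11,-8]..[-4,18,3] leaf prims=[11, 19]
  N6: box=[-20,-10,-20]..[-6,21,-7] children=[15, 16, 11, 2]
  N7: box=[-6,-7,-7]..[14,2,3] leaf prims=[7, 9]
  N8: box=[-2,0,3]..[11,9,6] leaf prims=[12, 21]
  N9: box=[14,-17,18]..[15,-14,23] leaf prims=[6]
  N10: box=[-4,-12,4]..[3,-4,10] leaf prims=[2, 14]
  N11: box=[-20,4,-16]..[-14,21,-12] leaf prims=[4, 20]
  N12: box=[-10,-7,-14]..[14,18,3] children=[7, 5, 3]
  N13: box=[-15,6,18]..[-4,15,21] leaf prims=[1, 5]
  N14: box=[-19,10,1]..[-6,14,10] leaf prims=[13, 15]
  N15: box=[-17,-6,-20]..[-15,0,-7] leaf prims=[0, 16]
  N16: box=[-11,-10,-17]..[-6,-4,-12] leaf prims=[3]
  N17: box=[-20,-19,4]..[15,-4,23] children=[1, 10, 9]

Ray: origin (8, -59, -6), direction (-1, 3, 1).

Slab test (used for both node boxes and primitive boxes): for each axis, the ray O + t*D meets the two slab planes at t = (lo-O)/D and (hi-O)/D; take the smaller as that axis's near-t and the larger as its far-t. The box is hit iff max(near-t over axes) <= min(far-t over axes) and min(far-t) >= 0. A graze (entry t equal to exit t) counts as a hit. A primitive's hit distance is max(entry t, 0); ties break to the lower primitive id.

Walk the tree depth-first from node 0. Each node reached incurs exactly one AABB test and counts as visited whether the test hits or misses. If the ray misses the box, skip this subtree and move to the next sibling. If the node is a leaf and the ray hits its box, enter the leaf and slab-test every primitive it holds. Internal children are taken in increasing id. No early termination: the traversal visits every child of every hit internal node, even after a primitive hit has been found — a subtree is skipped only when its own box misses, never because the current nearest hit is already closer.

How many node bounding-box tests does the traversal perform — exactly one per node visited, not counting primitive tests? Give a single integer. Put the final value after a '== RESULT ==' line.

Traverse from the root:
N0 x:[-7,28] y:[40/3,80/3] z:[-14,29] -> hit [40/3,80/3], descend [4, 6, 12, 17]
  N4 x:[-3,27] y:[59/3,74/3] z:[7,27] -> hit [59/3,74/3], descend [8, 13, 14]
    N8 x:[-3,10] y:[59/3,68/3] z:[9,12] -> miss, prune
    N13 x:[12,23] y:[65/3,74/3] z:[24,27] -> miss, prune
    N14 x:[14,27] y:[23,73/3] z:[7,16] -> miss, prune
  N6 x:[14,28] y:[49/3,80/3] z:[-14,-1] -> miss, prune
  N12 x:[-6,18] y:[52/3,77/3] z:[-8,9] -> miss, prune
  N17 x:[-7,28] y:[40/3,55/3] z:[10,29] -> hit [40/3,55/3], descend [1, 9, 10]
    N1 x:[12,28] y:[40/3,16] z:[11,16] -> hit [40/3,16] leaf, test {P8(miss), P10@t=40/3}
    N9 x:[-7,-6] y:[14,15] z:[24,29] -> miss, prune
    N10 x:[5,12] y:[47/3,55/3] z:[10,16] -> miss, prune

Summary -> nodes [0, 4, 8, 13, 14, 6, 12, 17, 1, 9, 10]; box-tests=11; leaf-entries=1; first=P10

== RESULT ==
11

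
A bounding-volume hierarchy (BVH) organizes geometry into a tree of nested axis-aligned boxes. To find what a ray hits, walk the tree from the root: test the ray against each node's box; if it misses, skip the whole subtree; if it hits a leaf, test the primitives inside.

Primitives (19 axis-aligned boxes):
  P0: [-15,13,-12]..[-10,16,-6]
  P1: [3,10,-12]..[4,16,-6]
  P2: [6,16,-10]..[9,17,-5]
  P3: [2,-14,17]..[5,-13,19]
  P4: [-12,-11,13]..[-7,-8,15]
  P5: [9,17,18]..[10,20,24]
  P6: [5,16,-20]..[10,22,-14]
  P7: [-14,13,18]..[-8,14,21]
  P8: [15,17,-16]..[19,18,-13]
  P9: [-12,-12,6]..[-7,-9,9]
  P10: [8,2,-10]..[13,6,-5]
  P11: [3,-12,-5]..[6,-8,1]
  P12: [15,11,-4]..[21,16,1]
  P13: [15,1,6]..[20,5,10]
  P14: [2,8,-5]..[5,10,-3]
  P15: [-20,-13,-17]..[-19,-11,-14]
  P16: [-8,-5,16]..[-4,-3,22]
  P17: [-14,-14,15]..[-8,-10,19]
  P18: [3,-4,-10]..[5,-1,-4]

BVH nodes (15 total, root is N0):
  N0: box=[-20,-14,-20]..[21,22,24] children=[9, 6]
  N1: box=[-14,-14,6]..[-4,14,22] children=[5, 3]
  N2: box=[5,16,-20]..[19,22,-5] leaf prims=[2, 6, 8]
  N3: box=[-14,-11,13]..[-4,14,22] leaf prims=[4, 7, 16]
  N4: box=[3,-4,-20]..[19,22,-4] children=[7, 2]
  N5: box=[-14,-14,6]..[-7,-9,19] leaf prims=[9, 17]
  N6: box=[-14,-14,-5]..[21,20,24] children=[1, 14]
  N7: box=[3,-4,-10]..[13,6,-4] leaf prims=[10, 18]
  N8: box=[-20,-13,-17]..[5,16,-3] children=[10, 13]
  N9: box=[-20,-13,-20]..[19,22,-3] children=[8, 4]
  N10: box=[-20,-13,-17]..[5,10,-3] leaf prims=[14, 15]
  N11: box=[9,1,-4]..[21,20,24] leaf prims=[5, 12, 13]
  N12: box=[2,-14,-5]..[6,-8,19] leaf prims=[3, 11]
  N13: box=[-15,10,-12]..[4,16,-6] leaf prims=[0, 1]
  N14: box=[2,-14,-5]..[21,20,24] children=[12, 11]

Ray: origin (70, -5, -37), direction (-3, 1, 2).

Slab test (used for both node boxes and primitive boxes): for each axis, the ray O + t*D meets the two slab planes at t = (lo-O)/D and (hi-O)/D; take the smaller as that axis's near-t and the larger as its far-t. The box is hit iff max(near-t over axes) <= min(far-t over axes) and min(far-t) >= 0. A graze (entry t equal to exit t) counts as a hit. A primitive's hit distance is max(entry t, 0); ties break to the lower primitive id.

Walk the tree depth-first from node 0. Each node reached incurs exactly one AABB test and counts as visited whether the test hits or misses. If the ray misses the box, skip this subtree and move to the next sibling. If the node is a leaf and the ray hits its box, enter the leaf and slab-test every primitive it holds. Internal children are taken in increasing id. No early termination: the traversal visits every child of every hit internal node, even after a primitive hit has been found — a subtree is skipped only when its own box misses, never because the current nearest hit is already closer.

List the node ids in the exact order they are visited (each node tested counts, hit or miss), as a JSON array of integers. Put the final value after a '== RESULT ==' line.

Walk:
N0 x:[49/3,30] y:[-9,27] z:[17/2,61/2] -> hit [49/3,27], descend [6, 9]
  N6 x:[49/3,28] y:[-9,25] z:[16,61/2] -> hit [49/3,25], descend [1, 14]
    N1 x:[74/3,28] y:[-9,19] z:[43/2,59/2] -> miss, prune
    N14 x:[49/3,68/3] y:[-9,25] z:[16,61/2] -> hit [49/3,68/3], descend [11, 12]
      N11 x:[49/3,61/3] y:[6,25] z:[33/2,61/2] -> hit [33/2,61/3] leaf, test {P5(miss), P12@t=33/2, P13(miss)}
      N12 x:[64/3,68/3] y:[-9,-3] z:[16,28] -> miss, prune
  N9 x:[17,30] y:[-8,27] z:[17/2,17] -> hit [17,17], descend [4, 8]
    N4 x:[17,67/3] y:[1,27] z:[17/2,33/2] -> miss, prune
    N8 x:[65/3,30] y:[-8,21] z:[10,17] -> miss, prune

9 AABB tests over nodes [0, 6, 1, 14, 11, 12, 9, 4, 8]; 1 leaf entered; closest P12.

== RESULT ==
[0, 6, 1, 14, 11, 12, 9, 4, 8]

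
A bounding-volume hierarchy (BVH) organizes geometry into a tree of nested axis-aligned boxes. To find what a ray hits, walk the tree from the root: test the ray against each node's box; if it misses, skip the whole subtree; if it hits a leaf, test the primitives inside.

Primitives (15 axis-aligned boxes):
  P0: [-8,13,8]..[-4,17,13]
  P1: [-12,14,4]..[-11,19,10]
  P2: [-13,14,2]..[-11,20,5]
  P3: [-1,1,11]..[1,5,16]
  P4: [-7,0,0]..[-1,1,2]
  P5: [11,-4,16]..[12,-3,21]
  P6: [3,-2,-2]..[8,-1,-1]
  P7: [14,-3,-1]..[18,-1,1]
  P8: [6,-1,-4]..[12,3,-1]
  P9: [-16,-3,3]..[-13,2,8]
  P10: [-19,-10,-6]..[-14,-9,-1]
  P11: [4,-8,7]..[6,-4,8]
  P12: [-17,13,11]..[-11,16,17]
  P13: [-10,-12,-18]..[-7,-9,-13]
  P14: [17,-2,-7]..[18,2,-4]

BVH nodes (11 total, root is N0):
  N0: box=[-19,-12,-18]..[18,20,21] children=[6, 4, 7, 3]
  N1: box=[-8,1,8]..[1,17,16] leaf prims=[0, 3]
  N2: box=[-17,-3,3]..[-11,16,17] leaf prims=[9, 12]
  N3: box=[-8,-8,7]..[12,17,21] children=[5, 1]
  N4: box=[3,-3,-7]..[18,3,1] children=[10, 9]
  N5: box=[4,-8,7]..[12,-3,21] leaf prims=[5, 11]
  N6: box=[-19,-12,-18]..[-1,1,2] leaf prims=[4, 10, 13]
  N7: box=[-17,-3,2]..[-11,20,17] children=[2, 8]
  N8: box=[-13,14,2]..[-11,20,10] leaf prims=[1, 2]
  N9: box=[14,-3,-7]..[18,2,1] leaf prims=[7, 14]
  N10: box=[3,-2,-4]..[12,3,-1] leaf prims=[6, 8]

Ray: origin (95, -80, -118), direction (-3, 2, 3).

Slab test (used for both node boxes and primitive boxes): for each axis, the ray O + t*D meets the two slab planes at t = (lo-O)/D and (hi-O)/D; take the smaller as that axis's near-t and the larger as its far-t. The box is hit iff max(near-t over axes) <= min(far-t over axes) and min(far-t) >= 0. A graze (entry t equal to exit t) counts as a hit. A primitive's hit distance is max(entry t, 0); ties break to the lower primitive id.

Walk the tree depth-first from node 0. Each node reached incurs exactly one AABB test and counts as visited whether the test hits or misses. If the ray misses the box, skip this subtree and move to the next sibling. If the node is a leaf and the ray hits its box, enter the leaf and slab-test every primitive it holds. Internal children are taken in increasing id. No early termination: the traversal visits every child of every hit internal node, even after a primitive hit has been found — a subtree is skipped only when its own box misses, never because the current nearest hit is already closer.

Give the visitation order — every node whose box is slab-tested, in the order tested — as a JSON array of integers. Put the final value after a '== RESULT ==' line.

Trace the traversal:
N0 x:[77/3,38] y:[34,50] z:[100/3,139/3] -> hit [34,38], descend [3, 4, 6, 7]
  N3 x:[83/3,103/3] y:[36,97/2] z:[125/3,139/3] -> miss, prune
  N4 x:[77/3,92/3] y:[77/2,83/2] z:[37,119/3] -> miss, prune
  N6 x:[32,38] y:[34,81/2] z:[100/3,40] -> hit [34,38] leaf, test {P4(miss), P10(miss), P13@t=34}
  N7 x:[106/3,112/3] y:[77/2,50] z:[40,45] -> miss, prune

order=[0, 3, 4, 6, 7]  |boxes|=5  |leaves|=1  hit=P13

== RESULT ==
[0, 3, 4, 6, 7]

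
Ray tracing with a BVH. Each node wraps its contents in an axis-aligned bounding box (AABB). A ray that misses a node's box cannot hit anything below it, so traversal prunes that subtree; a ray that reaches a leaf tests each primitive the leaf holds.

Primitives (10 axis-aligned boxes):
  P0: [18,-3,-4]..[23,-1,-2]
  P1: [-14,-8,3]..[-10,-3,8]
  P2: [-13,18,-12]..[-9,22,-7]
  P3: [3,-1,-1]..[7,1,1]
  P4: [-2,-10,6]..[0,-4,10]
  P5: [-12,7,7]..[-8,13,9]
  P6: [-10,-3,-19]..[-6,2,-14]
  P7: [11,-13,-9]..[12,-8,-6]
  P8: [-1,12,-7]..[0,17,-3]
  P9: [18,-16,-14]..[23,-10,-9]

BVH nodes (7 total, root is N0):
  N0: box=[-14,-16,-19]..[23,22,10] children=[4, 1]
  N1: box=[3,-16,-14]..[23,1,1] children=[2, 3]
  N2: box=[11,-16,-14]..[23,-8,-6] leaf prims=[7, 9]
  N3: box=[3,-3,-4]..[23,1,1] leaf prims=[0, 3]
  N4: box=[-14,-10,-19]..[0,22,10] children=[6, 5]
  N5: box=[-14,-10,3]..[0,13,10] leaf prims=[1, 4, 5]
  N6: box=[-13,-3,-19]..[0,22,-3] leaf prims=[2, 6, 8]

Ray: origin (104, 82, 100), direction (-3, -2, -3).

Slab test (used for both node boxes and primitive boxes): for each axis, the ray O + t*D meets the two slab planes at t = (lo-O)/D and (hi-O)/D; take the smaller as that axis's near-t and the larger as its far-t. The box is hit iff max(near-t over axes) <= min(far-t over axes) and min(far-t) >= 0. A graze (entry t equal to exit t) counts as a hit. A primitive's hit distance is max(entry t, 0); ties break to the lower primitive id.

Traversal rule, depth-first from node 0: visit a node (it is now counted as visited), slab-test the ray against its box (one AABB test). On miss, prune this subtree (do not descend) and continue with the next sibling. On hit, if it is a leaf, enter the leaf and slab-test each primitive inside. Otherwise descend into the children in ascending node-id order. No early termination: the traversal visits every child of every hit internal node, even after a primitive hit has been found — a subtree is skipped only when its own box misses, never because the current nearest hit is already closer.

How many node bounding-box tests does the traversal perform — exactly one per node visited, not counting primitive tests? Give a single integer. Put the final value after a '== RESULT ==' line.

Traverse from the root:
N0 x:[27,118/3] y:[30,49] z:[30,119/3] -> hit [30,118/3], descend [1, 4]
  N1 x:[27,101/3] y:[81/2,49] z:[33,38] -> miss, prune
  N4 x:[104/3,118/3] y:[30,46] z:[30,119/3] -> hit [104/3,118/3], descend [5, 6]
    N5 x:[104/3,118/3] y:[69/2,46] z:[30,97/3] -> miss, prune
    N6 x:[104/3,39] y:[30,85/2] z:[103/3,119/3] -> hit [104/3,39] leaf, test {P2(miss), P6(miss), P8@t=104/3}

order=[0, 1, 4, 5, 6]  |boxes|=5  |leaves|=1  hit=P8

== RESULT ==
5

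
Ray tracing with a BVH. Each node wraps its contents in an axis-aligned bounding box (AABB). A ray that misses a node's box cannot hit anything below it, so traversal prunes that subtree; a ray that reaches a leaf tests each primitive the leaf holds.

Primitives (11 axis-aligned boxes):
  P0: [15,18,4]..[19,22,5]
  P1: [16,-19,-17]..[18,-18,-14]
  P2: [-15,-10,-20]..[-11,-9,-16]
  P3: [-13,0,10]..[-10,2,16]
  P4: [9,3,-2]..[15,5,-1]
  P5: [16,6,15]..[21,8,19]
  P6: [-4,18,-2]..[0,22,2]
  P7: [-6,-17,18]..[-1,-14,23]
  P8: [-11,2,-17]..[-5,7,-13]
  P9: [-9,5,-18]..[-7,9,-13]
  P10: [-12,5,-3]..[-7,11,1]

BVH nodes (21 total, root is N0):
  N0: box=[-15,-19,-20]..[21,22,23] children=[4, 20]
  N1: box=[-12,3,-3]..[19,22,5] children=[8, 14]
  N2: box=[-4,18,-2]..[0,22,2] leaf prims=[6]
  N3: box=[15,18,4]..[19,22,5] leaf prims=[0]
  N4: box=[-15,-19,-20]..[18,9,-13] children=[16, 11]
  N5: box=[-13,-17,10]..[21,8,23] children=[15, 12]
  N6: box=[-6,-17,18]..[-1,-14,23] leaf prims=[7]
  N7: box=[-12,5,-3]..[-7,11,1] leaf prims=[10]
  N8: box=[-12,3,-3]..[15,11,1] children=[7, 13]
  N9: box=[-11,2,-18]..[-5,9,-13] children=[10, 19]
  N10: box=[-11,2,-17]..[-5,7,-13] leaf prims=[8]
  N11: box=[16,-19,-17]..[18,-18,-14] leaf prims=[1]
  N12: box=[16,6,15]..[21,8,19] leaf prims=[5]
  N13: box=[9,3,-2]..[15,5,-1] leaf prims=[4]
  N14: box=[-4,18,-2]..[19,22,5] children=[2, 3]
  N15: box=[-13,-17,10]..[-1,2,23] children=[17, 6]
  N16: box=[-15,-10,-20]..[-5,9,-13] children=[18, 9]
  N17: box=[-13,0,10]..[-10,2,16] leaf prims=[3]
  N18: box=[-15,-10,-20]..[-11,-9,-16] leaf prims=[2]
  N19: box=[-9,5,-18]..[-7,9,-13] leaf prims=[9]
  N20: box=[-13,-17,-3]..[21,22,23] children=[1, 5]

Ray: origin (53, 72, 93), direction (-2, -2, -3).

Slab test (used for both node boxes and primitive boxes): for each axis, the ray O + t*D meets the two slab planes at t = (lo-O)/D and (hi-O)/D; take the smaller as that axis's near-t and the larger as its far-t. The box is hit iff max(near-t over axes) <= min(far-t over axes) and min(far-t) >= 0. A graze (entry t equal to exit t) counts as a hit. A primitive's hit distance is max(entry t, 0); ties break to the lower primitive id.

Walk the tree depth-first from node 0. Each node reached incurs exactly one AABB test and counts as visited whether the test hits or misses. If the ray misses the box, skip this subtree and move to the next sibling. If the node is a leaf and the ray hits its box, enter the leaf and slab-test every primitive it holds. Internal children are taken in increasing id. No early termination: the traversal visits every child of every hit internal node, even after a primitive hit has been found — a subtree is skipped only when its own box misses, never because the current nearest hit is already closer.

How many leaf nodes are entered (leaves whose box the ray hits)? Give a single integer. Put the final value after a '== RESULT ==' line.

Trace the traversal:
N0 x:[16,34] y:[25,91/2] z:[70/3,113/3] -> hit [25,34], descend [4, 20]
  N4 x:[35/2,34] y:[63/2,91/2] z:[106/3,113/3] -> miss, prune
  N20 x:[16,33] y:[25,89/2] z:[70/3,32] -> hit [25,32], descend [1, 5]
    N1 x:[17,65/2] y:[25,69/2] z:[88/3,32] -> hit [88/3,32], descend [8, 14]
      N8 x:[19,65/2] y:[61/2,69/2] z:[92/3,32] -> hit [92/3,32], descend [7, 13]
        N7 x:[30,65/2] y:[61/2,67/2] z:[92/3,32] -> hit [92/3,32] leaf, test {P10@t=92/3}
        N13 x:[19,22] y:[67/2,69/2] z:[94/3,95/3] -> miss, prune
      N14 x:[17,57/2] y:[25,27] z:[88/3,95/3] -> miss, prune
    N5 x:[16,33] y:[32,89/2] z:[70/3,83/3] -> miss, prune

Visited [0, 4, 20, 1, 8, 7, 13, 14, 5]. Tests: 9 box, 1 leaf. Nearest: P10.

== RESULT ==
1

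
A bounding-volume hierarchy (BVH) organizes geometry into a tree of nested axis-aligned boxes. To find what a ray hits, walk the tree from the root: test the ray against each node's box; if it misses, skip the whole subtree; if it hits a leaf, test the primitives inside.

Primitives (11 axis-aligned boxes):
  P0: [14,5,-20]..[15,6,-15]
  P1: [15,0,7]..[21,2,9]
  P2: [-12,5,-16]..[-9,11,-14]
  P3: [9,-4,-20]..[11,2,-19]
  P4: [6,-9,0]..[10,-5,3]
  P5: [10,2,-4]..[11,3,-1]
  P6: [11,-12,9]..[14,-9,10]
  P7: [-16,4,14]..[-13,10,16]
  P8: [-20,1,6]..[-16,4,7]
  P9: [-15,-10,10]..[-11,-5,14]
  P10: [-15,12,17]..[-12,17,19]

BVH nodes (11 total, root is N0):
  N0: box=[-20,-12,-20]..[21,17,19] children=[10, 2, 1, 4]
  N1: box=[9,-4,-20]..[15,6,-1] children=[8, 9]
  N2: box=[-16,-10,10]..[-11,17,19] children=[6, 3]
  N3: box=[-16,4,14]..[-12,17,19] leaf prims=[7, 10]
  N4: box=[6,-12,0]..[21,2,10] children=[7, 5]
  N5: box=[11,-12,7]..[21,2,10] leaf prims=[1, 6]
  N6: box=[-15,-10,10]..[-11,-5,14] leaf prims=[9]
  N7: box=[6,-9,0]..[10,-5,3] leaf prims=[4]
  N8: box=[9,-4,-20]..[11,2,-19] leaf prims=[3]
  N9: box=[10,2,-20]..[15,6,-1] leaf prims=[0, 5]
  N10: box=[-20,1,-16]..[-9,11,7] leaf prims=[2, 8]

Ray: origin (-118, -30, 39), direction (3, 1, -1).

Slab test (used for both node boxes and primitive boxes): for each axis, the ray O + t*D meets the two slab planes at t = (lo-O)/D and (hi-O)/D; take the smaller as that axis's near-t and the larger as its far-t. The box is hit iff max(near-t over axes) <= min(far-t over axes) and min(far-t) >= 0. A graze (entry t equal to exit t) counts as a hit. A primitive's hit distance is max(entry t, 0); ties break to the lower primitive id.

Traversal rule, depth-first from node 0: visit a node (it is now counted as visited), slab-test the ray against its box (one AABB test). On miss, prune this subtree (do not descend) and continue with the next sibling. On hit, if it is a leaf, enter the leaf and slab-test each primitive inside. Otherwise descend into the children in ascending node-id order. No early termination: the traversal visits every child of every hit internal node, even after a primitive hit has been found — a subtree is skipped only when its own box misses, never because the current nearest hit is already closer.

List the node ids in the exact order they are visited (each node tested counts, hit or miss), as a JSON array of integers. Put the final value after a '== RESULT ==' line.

Walk:
N0 x:[98/3,139/3] y:[18,47] z:[20,59] -> hit [98/3,139/3], descend [1, 2, 4, 10]
  N1 x:[127/3,133/3] y:[26,36] z:[40,59] -> miss, prune
  N2 x:[34,107/3] y:[20,47] z:[20,29] -> miss, prune
  N4 x:[124/3,139/3] y:[18,32] z:[29,39] -> miss, prune
  N10 x:[98/3,109/3] y:[31,41] z:[32,55] -> hit [98/3,109/3] leaf, test {P2(miss), P8@t=98/3}

5 AABB tests over nodes [0, 1, 2, 4, 10]; 1 leaf entered; closest P8.

== RESULT ==
[0, 1, 2, 4, 10]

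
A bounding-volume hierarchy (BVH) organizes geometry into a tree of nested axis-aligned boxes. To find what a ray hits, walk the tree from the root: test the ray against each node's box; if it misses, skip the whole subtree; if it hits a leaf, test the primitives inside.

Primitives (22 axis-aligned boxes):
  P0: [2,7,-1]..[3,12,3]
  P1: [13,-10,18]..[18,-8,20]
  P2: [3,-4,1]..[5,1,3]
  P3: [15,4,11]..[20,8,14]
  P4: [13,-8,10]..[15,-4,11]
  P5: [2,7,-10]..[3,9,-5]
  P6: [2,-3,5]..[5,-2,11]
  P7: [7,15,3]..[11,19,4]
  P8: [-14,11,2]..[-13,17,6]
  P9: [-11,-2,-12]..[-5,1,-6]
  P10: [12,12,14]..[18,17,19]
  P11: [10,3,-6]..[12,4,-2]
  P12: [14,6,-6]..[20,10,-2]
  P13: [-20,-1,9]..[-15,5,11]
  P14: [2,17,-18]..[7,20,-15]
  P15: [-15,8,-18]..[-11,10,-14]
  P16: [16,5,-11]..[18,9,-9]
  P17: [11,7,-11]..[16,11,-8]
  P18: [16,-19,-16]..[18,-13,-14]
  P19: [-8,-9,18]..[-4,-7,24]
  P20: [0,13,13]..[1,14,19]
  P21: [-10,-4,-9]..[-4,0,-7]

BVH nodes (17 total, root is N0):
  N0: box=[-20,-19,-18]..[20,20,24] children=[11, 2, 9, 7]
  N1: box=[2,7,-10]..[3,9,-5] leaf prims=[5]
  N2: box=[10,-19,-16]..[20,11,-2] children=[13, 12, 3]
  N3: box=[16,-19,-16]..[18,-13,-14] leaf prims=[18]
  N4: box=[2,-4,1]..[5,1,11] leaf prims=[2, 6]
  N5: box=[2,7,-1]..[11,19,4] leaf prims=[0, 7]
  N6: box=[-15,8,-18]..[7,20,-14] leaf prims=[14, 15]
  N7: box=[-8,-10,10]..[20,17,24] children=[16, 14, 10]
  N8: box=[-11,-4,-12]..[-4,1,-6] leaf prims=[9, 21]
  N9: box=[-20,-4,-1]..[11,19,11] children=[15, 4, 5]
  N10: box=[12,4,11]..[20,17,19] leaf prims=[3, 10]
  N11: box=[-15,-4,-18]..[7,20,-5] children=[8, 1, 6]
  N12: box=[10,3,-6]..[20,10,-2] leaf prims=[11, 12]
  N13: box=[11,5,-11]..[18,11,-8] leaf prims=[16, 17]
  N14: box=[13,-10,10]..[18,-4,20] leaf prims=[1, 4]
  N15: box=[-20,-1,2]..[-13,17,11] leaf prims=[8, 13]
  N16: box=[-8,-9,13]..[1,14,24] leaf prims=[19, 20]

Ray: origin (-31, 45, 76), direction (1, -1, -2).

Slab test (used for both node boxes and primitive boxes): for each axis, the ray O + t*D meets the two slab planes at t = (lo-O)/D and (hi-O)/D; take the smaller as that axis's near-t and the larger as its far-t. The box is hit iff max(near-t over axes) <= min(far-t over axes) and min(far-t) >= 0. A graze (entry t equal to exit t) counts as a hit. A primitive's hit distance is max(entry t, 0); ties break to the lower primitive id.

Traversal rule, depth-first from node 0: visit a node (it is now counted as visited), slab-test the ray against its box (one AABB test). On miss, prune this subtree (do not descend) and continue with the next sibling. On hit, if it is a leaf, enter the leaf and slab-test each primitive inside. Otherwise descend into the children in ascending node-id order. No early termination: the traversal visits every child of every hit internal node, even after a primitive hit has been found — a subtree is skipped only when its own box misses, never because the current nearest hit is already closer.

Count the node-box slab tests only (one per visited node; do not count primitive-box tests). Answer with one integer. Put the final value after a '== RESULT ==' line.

Walk:
N0 x:[11,51] y:[25,64] z:[26,47] -> hit [26,47], descend [2, 7, 9, 11]
  N2 x:[41,51] y:[34,64] z:[39,46] -> hit [41,46], descend [3, 12, 13]
    N3 x:[47,49] y:[58,64] z:[45,46] -> miss, prune
    N12 x:[41,51] y:[35,42] z:[39,41] -> hit [41,41] leaf, test {P11@t=41, P12(miss)}
    N13 x:[42,49] y:[34,40] z:[42,87/2] -> miss, prune
  N7 x:[23,51] y:[28,55] z:[26,33] -> hit [28,33], descend [10, 14, 16]
    N10 x:[43,51] y:[28,41] z:[57/2,65/2] -> miss, prune
    N14 x:[44,49] y:[49,55] z:[28,33] -> miss, prune
    N16 x:[23,32] y:[31,54] z:[26,63/2] -> hit [31,63/2] leaf, test {P19(miss), P20@t=31}
  N9 x:[11,42] y:[26,49] z:[65/2,77/2] -> hit [65/2,77/2], descend [4, 5, 15]
    N4 x:[33,36] y:[44,49] z:[65/2,75/2] -> miss, prune
    N5 x:[33,42] y:[26,38] z:[36,77/2] -> hit [36,38] leaf, test {P0(miss), P7(miss)}
    N15 x:[11,18] y:[28,46] z:[65/2,37] -> miss, prune
  N11 x:[16,38] y:[25,49] z:[81/2,47] -> miss, prune

14 AABB tests over nodes [0, 2, 3, 12, 13, 7, 10, 14, 16, 9, 4, 5, 15, 11]; 3 leaves entered; closest P20.

== RESULT ==
14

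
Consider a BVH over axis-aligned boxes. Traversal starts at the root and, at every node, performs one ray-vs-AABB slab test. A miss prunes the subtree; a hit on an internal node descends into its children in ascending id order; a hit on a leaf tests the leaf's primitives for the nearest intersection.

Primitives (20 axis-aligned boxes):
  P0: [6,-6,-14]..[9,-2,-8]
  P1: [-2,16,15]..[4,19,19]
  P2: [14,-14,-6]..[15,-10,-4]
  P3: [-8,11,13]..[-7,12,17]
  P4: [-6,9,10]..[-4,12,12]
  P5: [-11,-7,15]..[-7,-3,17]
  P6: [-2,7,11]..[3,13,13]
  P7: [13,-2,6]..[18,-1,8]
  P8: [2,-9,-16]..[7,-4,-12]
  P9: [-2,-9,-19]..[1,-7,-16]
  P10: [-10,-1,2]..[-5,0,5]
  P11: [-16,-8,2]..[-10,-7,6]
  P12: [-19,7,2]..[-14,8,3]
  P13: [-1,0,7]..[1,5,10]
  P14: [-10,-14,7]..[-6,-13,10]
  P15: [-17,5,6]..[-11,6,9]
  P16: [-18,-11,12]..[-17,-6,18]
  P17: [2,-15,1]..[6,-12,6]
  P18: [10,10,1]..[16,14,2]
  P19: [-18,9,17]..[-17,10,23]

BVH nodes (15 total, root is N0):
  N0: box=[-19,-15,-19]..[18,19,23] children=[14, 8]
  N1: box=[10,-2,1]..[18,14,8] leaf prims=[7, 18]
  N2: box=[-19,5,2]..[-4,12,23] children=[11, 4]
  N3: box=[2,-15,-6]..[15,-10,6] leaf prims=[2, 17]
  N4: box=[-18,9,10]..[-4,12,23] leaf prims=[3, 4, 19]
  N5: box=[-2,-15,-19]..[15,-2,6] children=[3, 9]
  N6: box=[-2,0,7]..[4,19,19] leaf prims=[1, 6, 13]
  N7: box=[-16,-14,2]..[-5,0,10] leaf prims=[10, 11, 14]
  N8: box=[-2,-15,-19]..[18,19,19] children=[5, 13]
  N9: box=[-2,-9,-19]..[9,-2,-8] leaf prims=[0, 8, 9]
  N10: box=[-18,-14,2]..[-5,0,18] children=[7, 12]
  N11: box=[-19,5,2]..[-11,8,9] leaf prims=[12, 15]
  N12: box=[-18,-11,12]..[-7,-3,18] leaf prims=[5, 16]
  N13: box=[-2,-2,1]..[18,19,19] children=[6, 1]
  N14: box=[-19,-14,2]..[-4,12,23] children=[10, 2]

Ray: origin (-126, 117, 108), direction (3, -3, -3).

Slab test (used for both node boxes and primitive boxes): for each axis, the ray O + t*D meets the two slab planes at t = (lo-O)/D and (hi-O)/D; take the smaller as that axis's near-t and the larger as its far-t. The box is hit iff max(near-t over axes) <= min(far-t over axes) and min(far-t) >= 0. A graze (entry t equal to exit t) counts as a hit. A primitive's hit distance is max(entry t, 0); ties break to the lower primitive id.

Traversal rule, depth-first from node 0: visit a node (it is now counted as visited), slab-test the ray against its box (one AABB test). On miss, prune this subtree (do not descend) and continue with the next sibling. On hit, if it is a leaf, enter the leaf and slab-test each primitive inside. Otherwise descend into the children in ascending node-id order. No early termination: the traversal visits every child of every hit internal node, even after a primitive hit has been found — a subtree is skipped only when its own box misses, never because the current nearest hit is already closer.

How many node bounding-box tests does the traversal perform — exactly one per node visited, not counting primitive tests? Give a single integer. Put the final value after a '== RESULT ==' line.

Walk:
N0 x:[107/3,48] y:[98/3,44] z:[85/3,127/3] -> hit [107/3,127/3], descend [8, 14]
  N8 x:[124/3,48] y:[98/3,44] z:[89/3,127/3] -> hit [124/3,127/3], descend [5, 13]
    N5 x:[124/3,47] y:[119/3,44] z:[34,127/3] -> hit [124/3,127/3], descend [3, 9]
      N3 x:[128/3,47] y:[127/3,44] z:[34,38] -> miss, prune
      N9 x:[124/3,45] y:[119/3,42] z:[116/3,127/3] -> hit [124/3,42] leaf, test {P0(miss), P8(miss), P9@t=124/3}
    N13 x:[124/3,48] y:[98/3,119/3] z:[89/3,107/3] -> miss, prune
  N14 x:[107/3,122/3] y:[35,131/3] z:[85/3,106/3] -> miss, prune

7 AABB tests over nodes [0, 8, 5, 3, 9, 13, 14]; 1 leaf entered; closest P9.

== RESULT ==
7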